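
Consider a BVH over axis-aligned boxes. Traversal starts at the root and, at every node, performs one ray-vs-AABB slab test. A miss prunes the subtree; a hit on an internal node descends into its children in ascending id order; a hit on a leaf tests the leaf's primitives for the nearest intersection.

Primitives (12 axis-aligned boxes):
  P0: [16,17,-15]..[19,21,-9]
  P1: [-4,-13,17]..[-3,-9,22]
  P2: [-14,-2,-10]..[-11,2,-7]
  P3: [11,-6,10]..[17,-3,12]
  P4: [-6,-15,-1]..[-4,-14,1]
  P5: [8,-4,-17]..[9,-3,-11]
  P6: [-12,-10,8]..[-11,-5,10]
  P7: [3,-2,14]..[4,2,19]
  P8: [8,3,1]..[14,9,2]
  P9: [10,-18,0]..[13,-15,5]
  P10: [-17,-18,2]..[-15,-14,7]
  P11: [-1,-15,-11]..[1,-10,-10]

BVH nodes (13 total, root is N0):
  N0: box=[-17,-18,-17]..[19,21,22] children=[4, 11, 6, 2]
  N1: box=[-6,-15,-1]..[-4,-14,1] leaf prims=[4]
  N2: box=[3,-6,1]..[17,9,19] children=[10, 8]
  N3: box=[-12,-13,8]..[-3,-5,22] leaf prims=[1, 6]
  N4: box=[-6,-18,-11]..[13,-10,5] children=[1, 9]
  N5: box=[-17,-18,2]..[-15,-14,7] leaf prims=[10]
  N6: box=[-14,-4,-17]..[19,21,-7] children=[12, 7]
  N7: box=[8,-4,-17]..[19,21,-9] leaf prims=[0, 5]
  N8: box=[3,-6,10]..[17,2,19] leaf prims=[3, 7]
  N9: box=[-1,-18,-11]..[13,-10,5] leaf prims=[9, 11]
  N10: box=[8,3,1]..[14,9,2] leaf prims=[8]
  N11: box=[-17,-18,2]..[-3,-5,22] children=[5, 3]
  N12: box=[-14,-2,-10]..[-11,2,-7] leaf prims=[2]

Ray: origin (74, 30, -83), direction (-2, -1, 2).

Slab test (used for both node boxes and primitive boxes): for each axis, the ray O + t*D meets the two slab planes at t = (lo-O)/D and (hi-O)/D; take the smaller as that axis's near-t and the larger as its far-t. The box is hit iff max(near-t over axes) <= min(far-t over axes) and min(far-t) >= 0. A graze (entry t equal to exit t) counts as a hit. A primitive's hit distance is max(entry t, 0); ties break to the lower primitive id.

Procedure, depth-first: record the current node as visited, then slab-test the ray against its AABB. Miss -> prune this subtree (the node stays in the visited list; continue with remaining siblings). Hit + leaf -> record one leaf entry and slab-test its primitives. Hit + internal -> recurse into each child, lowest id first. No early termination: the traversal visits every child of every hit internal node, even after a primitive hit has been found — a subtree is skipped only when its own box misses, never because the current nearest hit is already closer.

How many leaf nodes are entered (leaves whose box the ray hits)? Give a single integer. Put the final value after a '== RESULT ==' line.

Trace the traversal:
N0 x:[55/2,91/2] y:[9,48] z:[33,105/2] -> hit [33,91/2], descend [2, 4, 6, 11]
  N2 x:[57/2,71/2] y:[21,36] z:[42,51] -> miss, prune
  N4 x:[61/2,40] y:[40,48] z:[36,44] -> hit [40,40], descend [1, 9]
    N1 x:[39,40] y:[44,45] z:[41,42] -> miss, prune
    N9 x:[61/2,75/2] y:[40,48] z:[36,44] -> miss, prune
  N6 x:[55/2,44] y:[9,34] z:[33,38] -> hit [33,34], descend [7, 12]
    N7 x:[55/2,33] y:[9,34] z:[33,37] -> hit [33,33] leaf, test {P0(miss), P5@t=33}
    N12 x:[85/2,44] y:[28,32] z:[73/2,38] -> miss, prune
  N11 x:[77/2,91/2] y:[35,48] z:[85/2,105/2] -> hit [85/2,91/2], descend [3, 5]
    N3 x:[77/2,43] y:[35,43] z:[91/2,105/2] -> miss, prune
    N5 x:[89/2,91/2] y:[44,48] z:[85/2,45] -> hit [89/2,45] leaf, test {P10@t=89/2}

Summary -> nodes [0, 2, 4, 1, 9, 6, 7, 12, 11, 3, 5]; box-tests=11; leaf-entries=2; first=P5

== RESULT ==
2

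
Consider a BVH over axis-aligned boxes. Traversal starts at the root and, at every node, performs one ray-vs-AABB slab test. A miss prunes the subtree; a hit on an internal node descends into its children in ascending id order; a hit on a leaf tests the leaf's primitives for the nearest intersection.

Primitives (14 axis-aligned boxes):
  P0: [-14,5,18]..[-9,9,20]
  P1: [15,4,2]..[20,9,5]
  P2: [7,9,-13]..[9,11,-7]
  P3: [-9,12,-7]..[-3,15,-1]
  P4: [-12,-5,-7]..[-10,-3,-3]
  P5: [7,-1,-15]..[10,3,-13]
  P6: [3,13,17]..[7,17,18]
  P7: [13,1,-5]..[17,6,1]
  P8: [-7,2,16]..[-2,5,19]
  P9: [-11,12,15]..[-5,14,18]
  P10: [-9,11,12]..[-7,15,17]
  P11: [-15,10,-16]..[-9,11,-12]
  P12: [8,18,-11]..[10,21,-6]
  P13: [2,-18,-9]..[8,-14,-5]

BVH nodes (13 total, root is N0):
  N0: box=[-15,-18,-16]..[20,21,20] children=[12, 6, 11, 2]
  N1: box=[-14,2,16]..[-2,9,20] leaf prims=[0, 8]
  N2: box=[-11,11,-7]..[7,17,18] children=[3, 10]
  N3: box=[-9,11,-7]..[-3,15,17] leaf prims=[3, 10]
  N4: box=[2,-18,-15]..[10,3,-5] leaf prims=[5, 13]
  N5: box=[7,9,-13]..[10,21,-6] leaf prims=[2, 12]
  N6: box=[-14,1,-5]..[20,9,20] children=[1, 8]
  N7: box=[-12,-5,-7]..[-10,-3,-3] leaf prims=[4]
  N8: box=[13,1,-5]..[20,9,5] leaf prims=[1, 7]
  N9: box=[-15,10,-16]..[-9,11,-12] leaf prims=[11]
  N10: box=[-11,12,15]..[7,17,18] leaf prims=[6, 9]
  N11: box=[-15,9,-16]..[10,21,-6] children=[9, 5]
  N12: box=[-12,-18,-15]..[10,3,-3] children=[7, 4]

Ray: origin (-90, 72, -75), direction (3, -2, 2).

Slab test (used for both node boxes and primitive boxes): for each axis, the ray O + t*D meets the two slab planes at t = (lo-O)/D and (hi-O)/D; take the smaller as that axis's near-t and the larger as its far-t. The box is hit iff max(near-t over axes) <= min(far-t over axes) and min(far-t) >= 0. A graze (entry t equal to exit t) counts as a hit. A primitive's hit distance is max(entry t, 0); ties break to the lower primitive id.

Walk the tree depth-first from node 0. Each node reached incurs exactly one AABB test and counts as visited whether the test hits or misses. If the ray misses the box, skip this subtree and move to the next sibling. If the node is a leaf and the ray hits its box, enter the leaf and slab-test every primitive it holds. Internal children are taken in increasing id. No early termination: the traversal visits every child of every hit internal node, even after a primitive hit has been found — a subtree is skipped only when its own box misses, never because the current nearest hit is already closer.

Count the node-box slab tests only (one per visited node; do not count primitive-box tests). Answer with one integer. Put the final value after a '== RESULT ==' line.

Trace the traversal:
N0 x:[25,110/3] y:[51/2,45] z:[59/2,95/2] -> hit [59/2,110/3], descend [2, 6, 11, 12]
  N2 x:[79/3,97/3] y:[55/2,61/2] z:[34,93/2] -> miss, prune
  N6 x:[76/3,110/3] y:[63/2,71/2] z:[35,95/2] -> hit [35,71/2], descend [1, 8]
    N1 x:[76/3,88/3] y:[63/2,35] z:[91/2,95/2] -> miss, prune
    N8 x:[103/3,110/3] y:[63/2,71/2] z:[35,40] -> hit [35,71/2] leaf, test {P1(miss), P7@t=35}
  N11 x:[25,100/3] y:[51/2,63/2] z:[59/2,69/2] -> hit [59/2,63/2], descend [5, 9]
    N5 x:[97/3,100/3] y:[51/2,63/2] z:[31,69/2] -> miss, prune
    N9 x:[25,27] y:[61/2,31] z:[59/2,63/2] -> miss, prune
  N12 x:[26,100/3] y:[69/2,45] z:[30,36] -> miss, prune

Summary -> nodes [0, 2, 6, 1, 8, 11, 5, 9, 12]; box-tests=9; leaf-entries=1; first=P7

== RESULT ==
9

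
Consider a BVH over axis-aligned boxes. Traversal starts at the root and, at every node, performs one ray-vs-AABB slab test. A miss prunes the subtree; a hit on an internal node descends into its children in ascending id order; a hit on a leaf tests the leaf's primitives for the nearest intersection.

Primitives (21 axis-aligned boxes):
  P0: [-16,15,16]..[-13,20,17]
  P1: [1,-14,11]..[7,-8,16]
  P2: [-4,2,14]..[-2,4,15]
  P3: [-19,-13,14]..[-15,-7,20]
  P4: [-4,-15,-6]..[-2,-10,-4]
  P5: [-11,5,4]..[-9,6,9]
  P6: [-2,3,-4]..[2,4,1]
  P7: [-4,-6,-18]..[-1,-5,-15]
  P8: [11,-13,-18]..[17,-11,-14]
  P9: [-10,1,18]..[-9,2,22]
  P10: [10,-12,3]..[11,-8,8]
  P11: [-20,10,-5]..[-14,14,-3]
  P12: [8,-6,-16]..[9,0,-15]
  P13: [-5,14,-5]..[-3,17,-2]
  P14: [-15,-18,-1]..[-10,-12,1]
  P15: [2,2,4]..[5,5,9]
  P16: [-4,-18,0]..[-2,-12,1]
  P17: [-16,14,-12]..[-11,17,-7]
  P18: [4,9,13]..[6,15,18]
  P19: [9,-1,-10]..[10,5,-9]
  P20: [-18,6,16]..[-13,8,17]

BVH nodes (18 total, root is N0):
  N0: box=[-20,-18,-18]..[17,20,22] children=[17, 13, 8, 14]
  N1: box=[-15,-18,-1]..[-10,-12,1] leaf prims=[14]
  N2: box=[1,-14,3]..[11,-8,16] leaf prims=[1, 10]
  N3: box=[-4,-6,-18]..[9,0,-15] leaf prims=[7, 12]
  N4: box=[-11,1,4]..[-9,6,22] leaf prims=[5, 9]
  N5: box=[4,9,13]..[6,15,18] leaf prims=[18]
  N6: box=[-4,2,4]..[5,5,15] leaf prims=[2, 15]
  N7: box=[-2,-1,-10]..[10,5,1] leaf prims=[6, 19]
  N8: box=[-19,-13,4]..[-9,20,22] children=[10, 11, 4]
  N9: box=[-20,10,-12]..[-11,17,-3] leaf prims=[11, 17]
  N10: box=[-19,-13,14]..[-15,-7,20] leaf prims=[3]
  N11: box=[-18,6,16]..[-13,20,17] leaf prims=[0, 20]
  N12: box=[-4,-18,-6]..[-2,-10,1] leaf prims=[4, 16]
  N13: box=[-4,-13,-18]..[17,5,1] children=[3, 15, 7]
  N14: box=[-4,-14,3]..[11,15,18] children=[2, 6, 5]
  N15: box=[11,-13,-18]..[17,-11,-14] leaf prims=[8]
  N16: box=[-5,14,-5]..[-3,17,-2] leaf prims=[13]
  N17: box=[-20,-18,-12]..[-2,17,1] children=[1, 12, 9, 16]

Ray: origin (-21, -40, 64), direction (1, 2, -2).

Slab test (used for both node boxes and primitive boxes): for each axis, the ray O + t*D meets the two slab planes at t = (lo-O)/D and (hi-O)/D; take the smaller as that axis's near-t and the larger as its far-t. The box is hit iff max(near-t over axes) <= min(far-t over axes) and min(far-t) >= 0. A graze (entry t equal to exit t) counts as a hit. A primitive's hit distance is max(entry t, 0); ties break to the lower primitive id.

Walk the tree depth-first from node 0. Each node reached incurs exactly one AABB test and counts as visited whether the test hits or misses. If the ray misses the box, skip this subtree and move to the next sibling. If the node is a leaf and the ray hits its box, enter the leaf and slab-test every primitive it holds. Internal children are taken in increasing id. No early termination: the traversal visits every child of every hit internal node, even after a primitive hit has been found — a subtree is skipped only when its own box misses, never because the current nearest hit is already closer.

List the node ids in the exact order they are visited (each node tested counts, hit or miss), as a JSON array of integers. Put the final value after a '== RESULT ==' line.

Trace the traversal:
N0 x:[1,38] y:[11,30] z:[21,41] -> hit [21,30], descend [8, 13, 14, 17]
  N8 x:[2,12] y:[27/2,30] z:[21,30] -> miss, prune
  N13 x:[17,38] y:[27/2,45/2] z:[63/2,41] -> miss, prune
  N14 x:[17,32] y:[13,55/2] z:[23,61/2] -> hit [23,55/2], descend [2, 5, 6]
    N2 x:[22,32] y:[13,16] z:[24,61/2] -> miss, prune
    N5 x:[25,27] y:[49/2,55/2] z:[23,51/2] -> hit [25,51/2] leaf, test {P18@t=25}
    N6 x:[17,26] y:[21,45/2] z:[49/2,30] -> miss, prune
  N17 x:[1,19] y:[11,57/2] z:[63/2,38] -> miss, prune

8 AABB tests over nodes [0, 8, 13, 14, 2, 5, 6, 17]; 1 leaf entered; closest P18.

== RESULT ==
[0, 8, 13, 14, 2, 5, 6, 17]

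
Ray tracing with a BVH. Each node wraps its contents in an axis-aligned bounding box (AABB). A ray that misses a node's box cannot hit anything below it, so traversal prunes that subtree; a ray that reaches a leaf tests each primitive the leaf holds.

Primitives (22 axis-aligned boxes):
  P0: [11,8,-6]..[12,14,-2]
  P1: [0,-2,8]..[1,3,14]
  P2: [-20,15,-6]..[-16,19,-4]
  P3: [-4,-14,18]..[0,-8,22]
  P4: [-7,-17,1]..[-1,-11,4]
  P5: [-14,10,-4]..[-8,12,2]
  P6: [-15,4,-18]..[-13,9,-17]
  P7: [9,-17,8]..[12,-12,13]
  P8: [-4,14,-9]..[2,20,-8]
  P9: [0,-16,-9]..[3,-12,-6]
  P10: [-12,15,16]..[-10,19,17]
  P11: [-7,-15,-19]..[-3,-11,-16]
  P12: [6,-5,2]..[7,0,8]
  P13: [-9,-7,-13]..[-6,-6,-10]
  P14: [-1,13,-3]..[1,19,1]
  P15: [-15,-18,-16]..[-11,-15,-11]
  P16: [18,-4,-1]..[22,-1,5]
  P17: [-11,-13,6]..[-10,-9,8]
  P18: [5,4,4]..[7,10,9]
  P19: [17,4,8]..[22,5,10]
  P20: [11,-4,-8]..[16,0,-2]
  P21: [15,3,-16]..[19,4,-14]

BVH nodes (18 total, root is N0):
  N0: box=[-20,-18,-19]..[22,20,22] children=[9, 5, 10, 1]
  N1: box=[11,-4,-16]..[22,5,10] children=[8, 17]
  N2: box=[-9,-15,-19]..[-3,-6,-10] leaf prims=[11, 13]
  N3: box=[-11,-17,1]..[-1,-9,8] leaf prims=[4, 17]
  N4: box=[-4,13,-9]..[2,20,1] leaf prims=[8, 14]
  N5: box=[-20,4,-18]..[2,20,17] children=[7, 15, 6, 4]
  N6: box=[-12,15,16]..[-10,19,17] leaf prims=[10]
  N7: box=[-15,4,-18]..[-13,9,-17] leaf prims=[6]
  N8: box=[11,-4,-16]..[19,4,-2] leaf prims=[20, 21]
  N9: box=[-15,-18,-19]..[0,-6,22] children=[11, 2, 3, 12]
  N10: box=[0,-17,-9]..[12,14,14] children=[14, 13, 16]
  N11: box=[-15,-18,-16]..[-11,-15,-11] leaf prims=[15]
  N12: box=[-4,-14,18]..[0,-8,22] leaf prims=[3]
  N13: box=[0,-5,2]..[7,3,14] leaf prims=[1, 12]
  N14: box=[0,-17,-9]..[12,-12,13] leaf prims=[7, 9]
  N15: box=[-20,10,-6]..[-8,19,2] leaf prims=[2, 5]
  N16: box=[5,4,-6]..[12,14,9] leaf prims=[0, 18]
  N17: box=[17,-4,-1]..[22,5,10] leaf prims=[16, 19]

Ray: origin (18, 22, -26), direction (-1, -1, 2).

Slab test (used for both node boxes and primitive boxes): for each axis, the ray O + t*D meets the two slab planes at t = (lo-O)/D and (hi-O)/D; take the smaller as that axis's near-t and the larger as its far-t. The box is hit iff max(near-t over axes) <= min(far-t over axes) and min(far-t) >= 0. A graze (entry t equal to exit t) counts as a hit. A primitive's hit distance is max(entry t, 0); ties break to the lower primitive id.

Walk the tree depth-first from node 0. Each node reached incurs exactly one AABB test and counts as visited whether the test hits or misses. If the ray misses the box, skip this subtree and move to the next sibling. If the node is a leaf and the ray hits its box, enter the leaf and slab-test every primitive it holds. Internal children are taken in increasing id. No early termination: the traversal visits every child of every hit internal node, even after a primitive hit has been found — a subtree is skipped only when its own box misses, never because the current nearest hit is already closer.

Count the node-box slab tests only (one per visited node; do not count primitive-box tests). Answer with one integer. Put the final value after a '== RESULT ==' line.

Trace the traversal:
N0 x:[-4,38] y:[2,40] z:[7/2,24] -> hit [7/2,24], descend [1, 5, 9, 10]
  N1 x:[-4,7] y:[17,26] z:[5,18] -> miss, prune
  N5 x:[16,38] y:[2,18] z:[4,43/2] -> hit [16,18], descend [4, 6, 7, 15]
    N4 x:[16,22] y:[2,9] z:[17/2,27/2] -> miss, prune
    N6 x:[28,30] y:[3,7] z:[21,43/2] -> miss, prune
    N7 x:[31,33] y:[13,18] z:[4,9/2] -> miss, prune
    N15 x:[26,38] y:[3,12] z:[10,14] -> miss, prune
  N9 x:[18,33] y:[28,40] z:[7/2,24] -> miss, prune
  N10 x:[6,18] y:[8,39] z:[17/2,20] -> hit [17/2,18], descend [13, 14, 16]
    N13 x:[11,18] y:[19,27] z:[14,20] -> miss, prune
    N14 x:[6,18] y:[34,39] z:[17/2,39/2] -> miss, prune
    N16 x:[6,13] y:[8,18] z:[10,35/2] -> hit [10,13] leaf, test {P0(miss), P18(miss)}

Summary -> nodes [0, 1, 5, 4, 6, 7, 15, 9, 10, 13, 14, 16]; box-tests=12; leaf-entries=1; first=miss

== RESULT ==
12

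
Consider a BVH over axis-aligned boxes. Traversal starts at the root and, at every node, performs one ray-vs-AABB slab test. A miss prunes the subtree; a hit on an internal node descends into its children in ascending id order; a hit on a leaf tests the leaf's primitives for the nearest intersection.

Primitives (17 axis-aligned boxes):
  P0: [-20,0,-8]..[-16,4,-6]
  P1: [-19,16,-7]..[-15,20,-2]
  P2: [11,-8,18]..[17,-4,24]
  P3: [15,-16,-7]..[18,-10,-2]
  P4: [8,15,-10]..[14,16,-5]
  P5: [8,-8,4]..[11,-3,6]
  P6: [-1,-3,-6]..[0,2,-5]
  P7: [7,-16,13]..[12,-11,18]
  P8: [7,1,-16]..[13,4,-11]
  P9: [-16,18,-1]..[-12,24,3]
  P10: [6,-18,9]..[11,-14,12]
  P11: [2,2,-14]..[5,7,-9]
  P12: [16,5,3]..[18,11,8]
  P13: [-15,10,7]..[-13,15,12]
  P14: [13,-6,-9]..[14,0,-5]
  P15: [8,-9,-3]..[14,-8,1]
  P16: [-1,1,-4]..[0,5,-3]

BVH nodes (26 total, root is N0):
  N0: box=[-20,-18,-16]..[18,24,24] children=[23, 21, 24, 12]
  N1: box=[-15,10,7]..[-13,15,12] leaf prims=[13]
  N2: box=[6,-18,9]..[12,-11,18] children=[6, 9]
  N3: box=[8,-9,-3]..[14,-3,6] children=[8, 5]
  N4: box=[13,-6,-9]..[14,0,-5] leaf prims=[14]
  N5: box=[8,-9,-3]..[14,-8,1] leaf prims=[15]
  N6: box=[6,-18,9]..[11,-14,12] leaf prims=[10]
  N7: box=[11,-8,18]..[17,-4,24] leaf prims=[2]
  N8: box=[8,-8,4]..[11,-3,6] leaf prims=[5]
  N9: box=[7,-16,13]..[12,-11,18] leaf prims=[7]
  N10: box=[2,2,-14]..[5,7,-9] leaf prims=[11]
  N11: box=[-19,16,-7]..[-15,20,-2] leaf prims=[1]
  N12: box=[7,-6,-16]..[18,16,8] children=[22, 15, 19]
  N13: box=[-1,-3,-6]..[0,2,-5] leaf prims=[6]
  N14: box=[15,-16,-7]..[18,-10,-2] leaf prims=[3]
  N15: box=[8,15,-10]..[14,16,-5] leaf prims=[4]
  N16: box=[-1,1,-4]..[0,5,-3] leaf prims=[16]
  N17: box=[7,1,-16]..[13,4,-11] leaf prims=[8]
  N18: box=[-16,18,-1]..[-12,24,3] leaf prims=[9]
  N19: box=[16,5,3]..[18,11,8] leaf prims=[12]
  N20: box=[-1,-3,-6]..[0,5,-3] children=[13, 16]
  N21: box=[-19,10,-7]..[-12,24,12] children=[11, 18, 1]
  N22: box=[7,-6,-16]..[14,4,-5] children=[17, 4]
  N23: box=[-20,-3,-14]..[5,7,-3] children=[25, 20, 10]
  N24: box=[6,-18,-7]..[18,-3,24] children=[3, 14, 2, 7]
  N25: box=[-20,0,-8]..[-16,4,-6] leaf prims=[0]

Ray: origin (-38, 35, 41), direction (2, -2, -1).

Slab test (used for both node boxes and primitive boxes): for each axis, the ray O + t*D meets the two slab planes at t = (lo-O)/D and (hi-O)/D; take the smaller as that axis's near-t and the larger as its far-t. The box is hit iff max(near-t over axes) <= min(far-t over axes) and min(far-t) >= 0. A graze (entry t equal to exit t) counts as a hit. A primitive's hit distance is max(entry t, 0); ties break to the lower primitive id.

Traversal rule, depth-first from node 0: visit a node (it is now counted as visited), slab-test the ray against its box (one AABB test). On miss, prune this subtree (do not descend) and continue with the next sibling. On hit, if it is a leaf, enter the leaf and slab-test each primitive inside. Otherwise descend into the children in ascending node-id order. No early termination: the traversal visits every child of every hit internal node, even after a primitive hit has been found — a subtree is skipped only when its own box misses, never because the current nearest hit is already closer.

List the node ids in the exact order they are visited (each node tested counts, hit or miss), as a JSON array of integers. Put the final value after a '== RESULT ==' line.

Trace the traversal:
N0 x:[9,28] y:[11/2,53/2] z:[17,57] -> hit [17,53/2], descend [12, 21, 23, 24]
  N12 x:[45/2,28] y:[19/2,41/2] z:[33,57] -> miss, prune
  N21 x:[19/2,13] y:[11/2,25/2] z:[29,48] -> miss, prune
  N23 x:[9,43/2] y:[14,19] z:[44,55] -> miss, prune
  N24 x:[22,28] y:[19,53/2] z:[17,48] -> hit [22,53/2], descend [2, 3, 7, 14]
    N2 x:[22,25] y:[23,53/2] z:[23,32] -> hit [23,25], descend [6, 9]
      N6 x:[22,49/2] y:[49/2,53/2] z:[29,32] -> miss, prune
      N9 x:[45/2,25] y:[23,51/2] z:[23,28] -> hit [23,25] leaf, test {P7@t=23}
    N3 x:[23,26] y:[19,22] z:[35,44] -> miss, prune
    N7 x:[49/2,55/2] y:[39/2,43/2] z:[17,23] -> miss, prune
    N14 x:[53/2,28] y:[45/2,51/2] z:[43,48] -> miss, prune

order=[0, 12, 21, 23, 24, 2, 6, 9, 3, 7, 14]  |boxes|=11  |leaves|=1  hit=P7

== RESULT ==
[0, 12, 21, 23, 24, 2, 6, 9, 3, 7, 14]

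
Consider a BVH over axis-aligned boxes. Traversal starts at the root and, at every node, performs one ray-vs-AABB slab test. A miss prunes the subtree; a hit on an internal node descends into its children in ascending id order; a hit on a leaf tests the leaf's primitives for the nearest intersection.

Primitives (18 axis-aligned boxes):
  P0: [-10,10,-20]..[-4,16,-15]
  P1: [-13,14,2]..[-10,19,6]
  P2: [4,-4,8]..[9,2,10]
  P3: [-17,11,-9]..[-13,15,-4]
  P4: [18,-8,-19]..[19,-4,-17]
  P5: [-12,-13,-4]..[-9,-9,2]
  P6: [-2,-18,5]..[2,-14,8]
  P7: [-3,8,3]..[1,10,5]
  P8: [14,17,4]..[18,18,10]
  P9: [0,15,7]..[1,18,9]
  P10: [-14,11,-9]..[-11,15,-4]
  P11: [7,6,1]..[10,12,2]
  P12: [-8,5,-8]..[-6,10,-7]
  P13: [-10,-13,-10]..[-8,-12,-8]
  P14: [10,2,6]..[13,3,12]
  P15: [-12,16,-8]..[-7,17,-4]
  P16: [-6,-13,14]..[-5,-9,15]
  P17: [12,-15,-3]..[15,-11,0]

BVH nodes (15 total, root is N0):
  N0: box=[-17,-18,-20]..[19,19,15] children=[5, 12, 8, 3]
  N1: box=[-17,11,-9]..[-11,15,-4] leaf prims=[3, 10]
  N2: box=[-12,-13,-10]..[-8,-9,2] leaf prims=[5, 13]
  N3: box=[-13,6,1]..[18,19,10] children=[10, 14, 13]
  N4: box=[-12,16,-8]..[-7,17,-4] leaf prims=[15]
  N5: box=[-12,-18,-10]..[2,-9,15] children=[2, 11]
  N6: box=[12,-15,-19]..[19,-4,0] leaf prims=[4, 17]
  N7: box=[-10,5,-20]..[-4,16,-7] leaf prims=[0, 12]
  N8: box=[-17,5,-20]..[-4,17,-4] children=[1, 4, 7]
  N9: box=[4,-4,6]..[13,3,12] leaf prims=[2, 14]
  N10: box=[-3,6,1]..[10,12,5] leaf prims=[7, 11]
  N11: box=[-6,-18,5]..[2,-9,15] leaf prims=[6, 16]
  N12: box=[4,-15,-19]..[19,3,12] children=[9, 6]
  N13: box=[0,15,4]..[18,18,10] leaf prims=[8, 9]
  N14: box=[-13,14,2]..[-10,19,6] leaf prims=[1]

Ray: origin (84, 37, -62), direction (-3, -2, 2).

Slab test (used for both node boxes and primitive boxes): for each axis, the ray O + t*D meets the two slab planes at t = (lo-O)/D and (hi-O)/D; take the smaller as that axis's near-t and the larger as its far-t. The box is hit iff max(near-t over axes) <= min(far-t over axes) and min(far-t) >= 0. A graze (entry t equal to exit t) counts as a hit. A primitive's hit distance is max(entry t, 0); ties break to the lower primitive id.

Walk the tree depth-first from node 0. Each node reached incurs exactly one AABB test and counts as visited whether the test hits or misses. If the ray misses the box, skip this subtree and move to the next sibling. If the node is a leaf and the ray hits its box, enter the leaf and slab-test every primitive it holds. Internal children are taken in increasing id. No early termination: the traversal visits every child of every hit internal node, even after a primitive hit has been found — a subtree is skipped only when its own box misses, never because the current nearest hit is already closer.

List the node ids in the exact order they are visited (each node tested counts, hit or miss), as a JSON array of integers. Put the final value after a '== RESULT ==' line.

Walk:
N0 x:[65/3,101/3] y:[9,55/2] z:[21,77/2] -> hit [65/3,55/2], descend [3, 5, 8, 12]
  N3 x:[22,97/3] y:[9,31/2] z:[63/2,36] -> miss, prune
  N5 x:[82/3,32] y:[23,55/2] z:[26,77/2] -> hit [82/3,55/2], descend [2, 11]
    N2 x:[92/3,32] y:[23,25] z:[26,32] -> miss, prune
    N11 x:[82/3,30] y:[23,55/2] z:[67/2,77/2] -> miss, prune
  N8 x:[88/3,101/3] y:[10,16] z:[21,29] -> miss, prune
  N12 x:[65/3,80/3] y:[17,26] z:[43/2,37] -> hit [65/3,26], descend [6, 9]
    N6 x:[65/3,24] y:[41/2,26] z:[43/2,31] -> hit [65/3,24] leaf, test {P4@t=65/3, P17(miss)}
    N9 x:[71/3,80/3] y:[17,41/2] z:[34,37] -> miss, prune

Summary -> nodes [0, 3, 5, 2, 11, 8, 12, 6, 9]; box-tests=9; leaf-entries=1; first=P4

== RESULT ==
[0, 3, 5, 2, 11, 8, 12, 6, 9]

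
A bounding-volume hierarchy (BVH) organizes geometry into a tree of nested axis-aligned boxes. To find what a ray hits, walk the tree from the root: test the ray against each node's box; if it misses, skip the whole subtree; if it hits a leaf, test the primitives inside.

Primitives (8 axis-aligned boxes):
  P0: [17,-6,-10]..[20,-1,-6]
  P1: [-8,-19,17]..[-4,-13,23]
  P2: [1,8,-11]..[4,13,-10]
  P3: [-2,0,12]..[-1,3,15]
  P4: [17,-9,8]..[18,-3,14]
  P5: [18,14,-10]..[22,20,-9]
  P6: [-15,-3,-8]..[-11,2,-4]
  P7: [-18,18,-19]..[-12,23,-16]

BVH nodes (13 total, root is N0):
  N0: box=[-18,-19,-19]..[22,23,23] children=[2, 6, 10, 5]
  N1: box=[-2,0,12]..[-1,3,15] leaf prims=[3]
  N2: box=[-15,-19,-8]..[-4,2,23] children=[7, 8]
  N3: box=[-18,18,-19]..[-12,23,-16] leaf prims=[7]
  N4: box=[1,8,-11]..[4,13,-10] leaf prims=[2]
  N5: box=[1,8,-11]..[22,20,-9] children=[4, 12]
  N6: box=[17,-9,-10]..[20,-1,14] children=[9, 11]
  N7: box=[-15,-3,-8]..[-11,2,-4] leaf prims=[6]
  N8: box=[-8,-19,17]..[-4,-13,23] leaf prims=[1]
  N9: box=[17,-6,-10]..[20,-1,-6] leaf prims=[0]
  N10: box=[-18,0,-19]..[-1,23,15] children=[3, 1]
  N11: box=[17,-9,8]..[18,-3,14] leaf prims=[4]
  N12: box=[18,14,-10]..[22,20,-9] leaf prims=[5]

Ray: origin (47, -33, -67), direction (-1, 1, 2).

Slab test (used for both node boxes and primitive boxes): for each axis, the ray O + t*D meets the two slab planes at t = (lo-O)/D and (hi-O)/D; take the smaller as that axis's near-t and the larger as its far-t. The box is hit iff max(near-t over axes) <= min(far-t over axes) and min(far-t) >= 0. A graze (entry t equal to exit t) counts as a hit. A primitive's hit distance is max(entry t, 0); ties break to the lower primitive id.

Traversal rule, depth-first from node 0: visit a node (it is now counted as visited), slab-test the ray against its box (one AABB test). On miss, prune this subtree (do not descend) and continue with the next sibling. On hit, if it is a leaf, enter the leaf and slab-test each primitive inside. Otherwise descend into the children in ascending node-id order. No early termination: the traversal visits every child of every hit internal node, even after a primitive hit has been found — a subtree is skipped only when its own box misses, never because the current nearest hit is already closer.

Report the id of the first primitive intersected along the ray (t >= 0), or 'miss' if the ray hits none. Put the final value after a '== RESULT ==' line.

Trace the traversal:
N0 x:[25,65] y:[14,56] z:[24,45] -> hit [25,45], descend [2, 5, 6, 10]
  N2 x:[51,62] y:[14,35] z:[59/2,45] -> miss, prune
  N5 x:[25,46] y:[41,53] z:[28,29] -> miss, prune
  N6 x:[27,30] y:[24,32] z:[57/2,81/2] -> hit [57/2,30], descend [9, 11]
    N9 x:[27,30] y:[27,32] z:[57/2,61/2] -> hit [57/2,30] leaf, test {P0@t=57/2}
    N11 x:[29,30] y:[24,30] z:[75/2,81/2] -> miss, prune
  N10 x:[48,65] y:[33,56] z:[24,41] -> miss, prune

7 AABB tests over nodes [0, 2, 5, 6, 9, 11, 10]; 1 leaf entered; closest P0.

== RESULT ==
0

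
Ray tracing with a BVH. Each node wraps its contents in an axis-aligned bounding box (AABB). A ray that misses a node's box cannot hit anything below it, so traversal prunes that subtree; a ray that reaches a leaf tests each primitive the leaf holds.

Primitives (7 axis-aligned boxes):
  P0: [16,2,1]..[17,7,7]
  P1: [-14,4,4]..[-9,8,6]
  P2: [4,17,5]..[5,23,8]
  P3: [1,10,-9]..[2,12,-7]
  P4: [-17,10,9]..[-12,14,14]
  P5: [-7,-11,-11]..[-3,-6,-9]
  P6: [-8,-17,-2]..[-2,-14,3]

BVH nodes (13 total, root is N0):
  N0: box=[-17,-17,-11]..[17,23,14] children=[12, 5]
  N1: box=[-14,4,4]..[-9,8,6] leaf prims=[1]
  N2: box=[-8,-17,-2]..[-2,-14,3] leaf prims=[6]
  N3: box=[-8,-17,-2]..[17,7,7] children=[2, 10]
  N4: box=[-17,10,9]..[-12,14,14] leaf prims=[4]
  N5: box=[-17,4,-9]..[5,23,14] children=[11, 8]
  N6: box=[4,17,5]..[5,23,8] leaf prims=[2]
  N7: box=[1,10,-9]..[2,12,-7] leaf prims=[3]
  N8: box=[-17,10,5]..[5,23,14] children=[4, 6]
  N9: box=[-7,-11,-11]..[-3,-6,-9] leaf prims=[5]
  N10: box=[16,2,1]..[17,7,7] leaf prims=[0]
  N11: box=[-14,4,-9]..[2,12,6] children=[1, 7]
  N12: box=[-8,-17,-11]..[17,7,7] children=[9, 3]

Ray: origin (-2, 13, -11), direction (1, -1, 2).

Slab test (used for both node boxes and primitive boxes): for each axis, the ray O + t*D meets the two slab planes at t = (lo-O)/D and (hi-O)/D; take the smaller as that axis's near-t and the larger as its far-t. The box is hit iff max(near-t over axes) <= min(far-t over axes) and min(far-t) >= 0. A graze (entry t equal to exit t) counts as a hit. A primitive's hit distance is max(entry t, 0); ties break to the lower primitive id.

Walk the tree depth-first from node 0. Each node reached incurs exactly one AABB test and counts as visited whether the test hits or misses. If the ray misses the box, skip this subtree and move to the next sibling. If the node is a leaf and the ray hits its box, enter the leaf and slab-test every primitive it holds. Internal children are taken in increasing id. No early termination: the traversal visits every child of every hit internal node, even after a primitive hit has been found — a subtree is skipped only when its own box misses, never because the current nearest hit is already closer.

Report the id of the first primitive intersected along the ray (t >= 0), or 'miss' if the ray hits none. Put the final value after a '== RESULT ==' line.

Traverse from the root:
N0 x:[-15,19] y:[-10,30] z:[0,25/2] -> hit [0,25/2], descend [5, 12]
  N5 x:[-15,7] y:[-10,9] z:[1,25/2] -> hit [1,7], descend [8, 11]
    N8 x:[-15,7] y:[-10,3] z:[8,25/2] -> miss, prune
    N11 x:[-12,4] y:[1,9] z:[1,17/2] -> hit [1,4], descend [1, 7]
      N1 x:[-12,-7] y:[5,9] z:[15/2,17/2] -> miss, prune
      N7 x:[3,4] y:[1,3] z:[1,2] -> miss, prune
  N12 x:[-6,19] y:[6,30] z:[0,9] -> hit [6,9], descend [3, 9]
    N3 x:[-6,19] y:[6,30] z:[9/2,9] -> hit [6,9], descend [2, 10]
      N2 x:[-6,0] y:[27,30] z:[9/2,7] -> miss, prune
      N10 x:[18,19] y:[6,11] z:[6,9] -> miss, prune
    N9 x:[-5,-1] y:[19,24] z:[0,1] -> miss, prune

Summary -> nodes [0, 5, 8, 11, 1, 7, 12, 3, 2, 10, 9]; box-tests=11; leaf-entries=0; first=miss

== RESULT ==
miss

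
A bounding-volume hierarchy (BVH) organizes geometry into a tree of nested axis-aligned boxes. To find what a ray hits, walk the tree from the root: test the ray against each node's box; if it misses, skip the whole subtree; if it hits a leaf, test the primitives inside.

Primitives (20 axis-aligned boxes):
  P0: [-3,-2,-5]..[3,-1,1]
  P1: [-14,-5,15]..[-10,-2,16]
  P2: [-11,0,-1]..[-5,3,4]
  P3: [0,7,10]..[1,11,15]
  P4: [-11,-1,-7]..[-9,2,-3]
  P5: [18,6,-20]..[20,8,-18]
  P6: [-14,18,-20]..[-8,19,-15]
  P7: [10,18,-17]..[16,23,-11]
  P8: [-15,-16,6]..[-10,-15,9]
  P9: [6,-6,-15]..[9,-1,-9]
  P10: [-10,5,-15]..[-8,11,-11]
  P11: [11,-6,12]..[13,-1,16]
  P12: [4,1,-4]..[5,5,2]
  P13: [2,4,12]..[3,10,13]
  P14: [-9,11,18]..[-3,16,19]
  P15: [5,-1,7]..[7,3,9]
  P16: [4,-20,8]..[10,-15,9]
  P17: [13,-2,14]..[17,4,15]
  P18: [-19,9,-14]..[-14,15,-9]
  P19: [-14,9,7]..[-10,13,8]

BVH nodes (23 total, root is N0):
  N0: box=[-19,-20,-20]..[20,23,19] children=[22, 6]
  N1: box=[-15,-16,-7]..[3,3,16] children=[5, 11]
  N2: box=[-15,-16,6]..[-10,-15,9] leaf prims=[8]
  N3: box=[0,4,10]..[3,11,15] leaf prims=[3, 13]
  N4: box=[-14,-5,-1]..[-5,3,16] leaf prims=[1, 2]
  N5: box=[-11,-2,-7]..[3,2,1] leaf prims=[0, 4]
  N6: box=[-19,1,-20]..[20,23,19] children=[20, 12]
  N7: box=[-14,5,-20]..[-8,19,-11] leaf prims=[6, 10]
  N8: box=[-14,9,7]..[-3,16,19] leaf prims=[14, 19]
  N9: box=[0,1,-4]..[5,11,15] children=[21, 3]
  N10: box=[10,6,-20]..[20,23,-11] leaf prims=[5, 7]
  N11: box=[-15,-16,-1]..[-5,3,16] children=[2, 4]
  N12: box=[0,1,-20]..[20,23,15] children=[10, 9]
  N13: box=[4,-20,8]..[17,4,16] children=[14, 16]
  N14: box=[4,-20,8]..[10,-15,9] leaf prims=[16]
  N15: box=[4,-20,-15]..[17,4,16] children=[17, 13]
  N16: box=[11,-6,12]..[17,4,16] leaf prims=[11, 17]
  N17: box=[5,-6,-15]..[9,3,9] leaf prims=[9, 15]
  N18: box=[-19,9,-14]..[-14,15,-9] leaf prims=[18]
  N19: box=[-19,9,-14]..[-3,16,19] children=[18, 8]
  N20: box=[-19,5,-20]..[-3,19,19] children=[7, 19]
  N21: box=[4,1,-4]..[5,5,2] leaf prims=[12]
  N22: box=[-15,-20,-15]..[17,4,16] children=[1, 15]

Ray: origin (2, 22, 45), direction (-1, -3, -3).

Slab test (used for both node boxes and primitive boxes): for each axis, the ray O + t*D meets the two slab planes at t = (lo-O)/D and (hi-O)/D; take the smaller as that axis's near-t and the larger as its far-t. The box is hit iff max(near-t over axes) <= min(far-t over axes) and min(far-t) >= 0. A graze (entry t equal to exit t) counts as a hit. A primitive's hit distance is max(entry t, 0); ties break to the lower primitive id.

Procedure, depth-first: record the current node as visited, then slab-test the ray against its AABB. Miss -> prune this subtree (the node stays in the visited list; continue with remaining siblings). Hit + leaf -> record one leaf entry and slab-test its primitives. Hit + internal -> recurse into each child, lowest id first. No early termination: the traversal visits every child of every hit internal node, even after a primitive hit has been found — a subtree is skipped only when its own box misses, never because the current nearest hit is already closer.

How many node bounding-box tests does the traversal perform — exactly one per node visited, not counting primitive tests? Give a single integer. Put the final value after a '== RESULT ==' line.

Traverse from the root:
N0 x:[-18,21] y:[-1/3,14] z:[26/3,65/3] -> hit [26/3,14], descend [6, 22]
  N6 x:[-18,21] y:[-1/3,7] z:[26/3,65/3] -> miss, prune
  N22 x:[-15,17] y:[6,14] z:[29/3,20] -> hit [29/3,14], descend [1, 15]
    N1 x:[-1,17] y:[19/3,38/3] z:[29/3,52/3] -> hit [29/3,38/3], descend [5, 11]
      N5 x:[-1,13] y:[20/3,8] z:[44/3,52/3] -> miss, prune
      N11 x:[7,17] y:[19/3,38/3] z:[29/3,46/3] -> hit [29/3,38/3], descend [2, 4]
        N2 x:[12,17] y:[37/3,38/3] z:[12,13] -> hit [37/3,38/3] leaf, test {P8@t=37/3}
        N4 x:[7,16] y:[19/3,9] z:[29/3,46/3] -> miss, prune
    N15 x:[-15,-2] y:[6,14] z:[29/3,20] -> miss, prune

9 AABB tests over nodes [0, 6, 22, 1, 5, 11, 2, 4, 15]; 1 leaf entered; closest P8.

== RESULT ==
9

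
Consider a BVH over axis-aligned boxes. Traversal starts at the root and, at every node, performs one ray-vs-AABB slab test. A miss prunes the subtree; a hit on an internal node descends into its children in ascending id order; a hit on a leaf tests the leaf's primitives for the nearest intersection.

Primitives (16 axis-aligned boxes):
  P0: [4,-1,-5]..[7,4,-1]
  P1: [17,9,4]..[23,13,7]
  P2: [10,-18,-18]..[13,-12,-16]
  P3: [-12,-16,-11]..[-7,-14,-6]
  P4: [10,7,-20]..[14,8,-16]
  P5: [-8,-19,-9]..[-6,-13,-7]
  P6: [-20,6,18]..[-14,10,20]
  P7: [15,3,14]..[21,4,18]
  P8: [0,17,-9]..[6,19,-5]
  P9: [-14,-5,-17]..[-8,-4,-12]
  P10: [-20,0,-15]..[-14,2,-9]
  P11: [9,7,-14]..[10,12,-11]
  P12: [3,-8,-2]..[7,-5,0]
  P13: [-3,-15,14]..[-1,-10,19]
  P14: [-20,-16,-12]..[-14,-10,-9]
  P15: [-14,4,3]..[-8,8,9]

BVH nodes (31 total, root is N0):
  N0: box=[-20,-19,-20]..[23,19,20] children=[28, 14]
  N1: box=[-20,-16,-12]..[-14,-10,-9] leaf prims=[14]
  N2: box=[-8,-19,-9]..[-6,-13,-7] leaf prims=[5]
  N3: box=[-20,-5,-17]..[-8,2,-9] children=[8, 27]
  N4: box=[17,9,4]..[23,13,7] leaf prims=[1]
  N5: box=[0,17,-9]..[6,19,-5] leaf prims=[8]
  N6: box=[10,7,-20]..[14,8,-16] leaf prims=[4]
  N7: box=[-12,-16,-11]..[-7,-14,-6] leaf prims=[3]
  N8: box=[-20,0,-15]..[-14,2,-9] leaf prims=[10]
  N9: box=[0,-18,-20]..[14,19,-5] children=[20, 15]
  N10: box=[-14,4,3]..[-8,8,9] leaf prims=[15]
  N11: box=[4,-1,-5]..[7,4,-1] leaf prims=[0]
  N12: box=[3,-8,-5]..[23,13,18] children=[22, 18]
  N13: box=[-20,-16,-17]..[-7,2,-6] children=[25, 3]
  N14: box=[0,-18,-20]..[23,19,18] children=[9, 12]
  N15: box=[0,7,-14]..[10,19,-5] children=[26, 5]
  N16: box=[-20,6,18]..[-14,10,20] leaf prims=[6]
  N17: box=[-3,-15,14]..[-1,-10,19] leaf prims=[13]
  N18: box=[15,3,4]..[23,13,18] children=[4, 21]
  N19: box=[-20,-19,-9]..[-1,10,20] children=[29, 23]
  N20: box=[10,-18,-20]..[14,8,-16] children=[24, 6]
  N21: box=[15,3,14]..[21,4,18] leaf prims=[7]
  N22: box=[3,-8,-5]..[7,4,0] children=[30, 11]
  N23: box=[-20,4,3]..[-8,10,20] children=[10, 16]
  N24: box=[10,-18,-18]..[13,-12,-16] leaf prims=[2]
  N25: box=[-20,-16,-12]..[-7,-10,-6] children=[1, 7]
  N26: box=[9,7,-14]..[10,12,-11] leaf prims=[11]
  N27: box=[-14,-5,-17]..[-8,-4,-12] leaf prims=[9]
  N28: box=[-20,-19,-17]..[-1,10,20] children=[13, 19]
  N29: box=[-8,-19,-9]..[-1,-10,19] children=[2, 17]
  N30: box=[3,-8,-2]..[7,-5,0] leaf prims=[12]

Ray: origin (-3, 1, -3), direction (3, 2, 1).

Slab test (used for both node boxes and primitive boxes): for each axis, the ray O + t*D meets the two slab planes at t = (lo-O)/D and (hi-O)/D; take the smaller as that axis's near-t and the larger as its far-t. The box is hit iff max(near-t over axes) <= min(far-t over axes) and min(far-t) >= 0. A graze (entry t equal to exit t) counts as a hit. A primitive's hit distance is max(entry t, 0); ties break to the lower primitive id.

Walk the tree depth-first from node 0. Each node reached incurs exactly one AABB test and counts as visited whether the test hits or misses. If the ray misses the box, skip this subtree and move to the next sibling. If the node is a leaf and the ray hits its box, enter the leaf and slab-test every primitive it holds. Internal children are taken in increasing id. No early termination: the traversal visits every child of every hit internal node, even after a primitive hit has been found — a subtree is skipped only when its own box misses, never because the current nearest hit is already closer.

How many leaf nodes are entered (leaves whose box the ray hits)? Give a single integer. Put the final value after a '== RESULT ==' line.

Trace the traversal:
N0 x:[-17/3,26/3] y:[-10,9] z:[-17,23] -> hit [-17/3,26/3], descend [14, 28]
  N14 x:[1,26/3] y:[-19/2,9] z:[-17,21] -> hit [1,26/3], descend [9, 12]
    N9 x:[1,17/3] y:[-19/2,9] z:[-17,-2] -> miss, prune
    N12 x:[2,26/3] y:[-9/2,6] z:[-2,21] -> hit [2,6], descend [18, 22]
      N18 x:[6,26/3] y:[1,6] z:[7,21] -> miss, prune
      N22 x:[2,10/3] y:[-9/2,3/2] z:[-2,3] -> miss, prune
  N28 x:[-17/3,2/3] y:[-10,9/2] z:[-14,23] -> hit [-17/3,2/3], descend [13, 19]
    N13 x:[-17/3,-4/3] y:[-17/2,1/2] z:[-14,-3] -> miss, prune
    N19 x:[-17/3,2/3] y:[-10,9/2] z:[-6,23] -> hit [-17/3,2/3], descend [23, 29]
      N23 x:[-17/3,-5/3] y:[3/2,9/2] z:[6,23] -> miss, prune
      N29 x:[-5/3,2/3] y:[-10,-11/2] z:[-6,22] -> miss, prune

Summary -> nodes [0, 14, 9, 12, 18, 22, 28, 13, 19, 23, 29]; box-tests=11; leaf-entries=0; first=miss

== RESULT ==
0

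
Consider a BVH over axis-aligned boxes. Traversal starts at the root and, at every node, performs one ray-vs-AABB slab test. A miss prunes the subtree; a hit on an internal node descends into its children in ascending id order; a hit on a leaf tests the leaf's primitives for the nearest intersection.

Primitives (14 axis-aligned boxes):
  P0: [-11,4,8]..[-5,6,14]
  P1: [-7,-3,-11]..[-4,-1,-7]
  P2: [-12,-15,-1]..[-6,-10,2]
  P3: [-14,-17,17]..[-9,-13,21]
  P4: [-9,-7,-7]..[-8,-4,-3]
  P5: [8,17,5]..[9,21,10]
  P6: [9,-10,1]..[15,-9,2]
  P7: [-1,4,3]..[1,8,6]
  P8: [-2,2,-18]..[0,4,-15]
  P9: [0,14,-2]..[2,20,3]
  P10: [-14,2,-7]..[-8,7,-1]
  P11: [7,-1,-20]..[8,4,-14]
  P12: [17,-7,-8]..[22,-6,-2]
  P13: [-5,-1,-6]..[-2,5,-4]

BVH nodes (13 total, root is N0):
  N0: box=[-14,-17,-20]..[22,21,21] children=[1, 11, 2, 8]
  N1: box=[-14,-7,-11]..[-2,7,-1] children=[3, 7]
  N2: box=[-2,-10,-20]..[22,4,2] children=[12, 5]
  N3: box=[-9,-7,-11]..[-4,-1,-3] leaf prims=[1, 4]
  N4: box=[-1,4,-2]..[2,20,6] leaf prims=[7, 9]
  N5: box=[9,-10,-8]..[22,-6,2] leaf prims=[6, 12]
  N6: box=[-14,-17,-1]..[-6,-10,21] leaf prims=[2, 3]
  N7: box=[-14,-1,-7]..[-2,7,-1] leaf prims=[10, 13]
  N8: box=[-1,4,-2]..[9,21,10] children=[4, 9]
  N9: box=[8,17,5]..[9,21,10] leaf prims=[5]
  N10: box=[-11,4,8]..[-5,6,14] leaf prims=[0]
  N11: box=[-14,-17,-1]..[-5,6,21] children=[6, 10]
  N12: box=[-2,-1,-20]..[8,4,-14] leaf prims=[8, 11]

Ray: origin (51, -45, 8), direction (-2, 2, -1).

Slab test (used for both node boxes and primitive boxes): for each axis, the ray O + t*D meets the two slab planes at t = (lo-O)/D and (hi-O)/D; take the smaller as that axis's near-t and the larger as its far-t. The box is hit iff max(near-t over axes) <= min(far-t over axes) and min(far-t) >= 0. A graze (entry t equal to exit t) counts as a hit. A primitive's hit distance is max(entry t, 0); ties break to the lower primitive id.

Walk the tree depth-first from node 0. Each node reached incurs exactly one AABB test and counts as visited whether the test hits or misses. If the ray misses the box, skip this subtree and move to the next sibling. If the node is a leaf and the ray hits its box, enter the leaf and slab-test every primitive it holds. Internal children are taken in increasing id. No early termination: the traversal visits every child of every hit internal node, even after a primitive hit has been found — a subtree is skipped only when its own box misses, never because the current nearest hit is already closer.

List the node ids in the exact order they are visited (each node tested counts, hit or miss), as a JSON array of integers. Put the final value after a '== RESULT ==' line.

Traverse from the root:
N0 x:[29/2,65/2] y:[14,33] z:[-13,28] -> hit [29/2,28], descend [1, 2, 8, 11]
  N1 x:[53/2,65/2] y:[19,26] z:[9,19] -> miss, prune
  N2 x:[29/2,53/2] y:[35/2,49/2] z:[6,28] -> hit [35/2,49/2], descend [5, 12]
    N5 x:[29/2,21] y:[35/2,39/2] z:[6,16] -> miss, prune
    N12 x:[43/2,53/2] y:[22,49/2] z:[22,28] -> hit [22,49/2] leaf, test {P8(miss), P11@t=22}
  N8 x:[21,26] y:[49/2,33] z:[-2,10] -> miss, prune
  N11 x:[28,65/2] y:[14,51/2] z:[-13,9] -> miss, prune

Visited [0, 1, 2, 5, 12, 8, 11]. Tests: 7 box, 1 leaf. Nearest: P11.

== RESULT ==
[0, 1, 2, 5, 12, 8, 11]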